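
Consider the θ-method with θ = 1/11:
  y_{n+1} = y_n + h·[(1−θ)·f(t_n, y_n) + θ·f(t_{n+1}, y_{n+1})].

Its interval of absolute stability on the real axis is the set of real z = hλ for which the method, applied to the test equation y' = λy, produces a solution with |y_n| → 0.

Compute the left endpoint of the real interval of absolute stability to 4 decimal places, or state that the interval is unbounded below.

z* = -2.4444.

Set f=λy, z=hλ:
  y_{n+1} = y_n + z·[10/11·y_n + 1/11·y_{n+1}] ⇒ (1 − 1/11z)y_{n+1} = (1 + 10/11z)y_n
  Hence R(z) = (1 + 10/11z)/(1 − 1/11z).

Boundary: |R(x)|=1, x<0.
x=-1.08: |R|=0.0166
R=−1: 1+10/11x = −1+1/11x ⇒ -9/11x=2 ⇒ x=2/(-9/11)=-2.4444
Confirm numerically:
  x=-1.600: |R|=0.39683 <1
  x=-1.374: |R|=0.22143 <1
  x=-1.013: |R|=0.07242 <1
  x=-2.730: |R|=1.18718 >1
  x=-2.660: |R|=1.14202 >1
Stable set (-2.4444, 0).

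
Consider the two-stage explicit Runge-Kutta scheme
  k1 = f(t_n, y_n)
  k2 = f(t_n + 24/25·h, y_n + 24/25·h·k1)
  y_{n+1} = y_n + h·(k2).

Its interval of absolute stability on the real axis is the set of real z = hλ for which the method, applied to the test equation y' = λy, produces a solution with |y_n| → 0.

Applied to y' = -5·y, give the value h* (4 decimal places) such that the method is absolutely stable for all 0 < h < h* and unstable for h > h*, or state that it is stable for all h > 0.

On y'=λy, z=hλ:
  k1=λy_n ⇒ h·k1=z·y_n;  k2=λ(1+24/25z)y_n ⇒ h·k2=z(1+24/25z)y_n
  y_{n+1}/y_n = 1 + z(1+24/25z) = 1 + z + 24/25z²
  Hence R(z) = 1 + z + 24/25z².

Find x<0 with |R(x)|<1.
x=-1.69: |R|=2.0519
R=1: x+24/25x²=0 ⇒ x=−25/24=-1.0417; min R=1−1/(4·24/25)=0.7396>−1
Confirm numerically:
  x=-0.993: |R|=0.95361 <1
  x=-0.950: |R|=0.91640 <1
  x=-0.883: |R|=0.86550 <1
  x=-0.873: |R|=0.85864 <1
  x=-1.513: |R|=1.68460 >1
  x=-1.153: |R|=1.12323 >1
  x=-1.101: |R|=1.06271 >1
Interval (-1.0417, 0).

(-1.0417,0); λ=-5 ⇒ h* = (25/24)/5 = 0.2083.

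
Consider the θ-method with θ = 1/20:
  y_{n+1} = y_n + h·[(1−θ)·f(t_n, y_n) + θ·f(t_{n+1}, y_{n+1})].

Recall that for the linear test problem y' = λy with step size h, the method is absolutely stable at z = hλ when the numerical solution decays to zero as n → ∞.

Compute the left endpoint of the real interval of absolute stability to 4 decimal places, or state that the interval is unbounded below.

On y'=λy, z=hλ:
  y_{n+1} = y_n + z·[19/20·y_n + 1/20·y_{n+1}] ⇒ (1 − 1/20z)y_{n+1} = (1 + 19/20z)y_n
  ⇒ R(z) = (1 + 19/20z)/(1 − 1/20z).

Need |R(x)|<1, x<0.
x=-0.74: |R|=0.2864
R=−1: 1+19/20x = −1+1/20x ⇒ -9/10x=2 ⇒ x=2/(-9/10)=-2.2222
Confirm numerically:
  x=-1.674: |R|=0.54471 <1
  x=-1.631: |R|=0.50802 <1
  x=-1.249: |R|=0.17558 <1
  x=-1.216: |R|=0.14630 <1
  x=-2.641: |R|=1.33294 >1
  x=-2.580: |R|=1.28521 >1
  x=-2.571: |R|=1.27814 >1
Interval (-2.2222, 0).

z* = -2.2222.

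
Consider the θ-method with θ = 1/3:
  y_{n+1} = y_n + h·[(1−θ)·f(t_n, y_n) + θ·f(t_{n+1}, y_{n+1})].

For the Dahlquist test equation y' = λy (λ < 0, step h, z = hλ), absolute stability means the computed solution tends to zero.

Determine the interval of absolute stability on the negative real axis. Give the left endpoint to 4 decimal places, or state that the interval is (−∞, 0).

z∈(-6.0000,0).

On y'=λy, z=hλ:
  y_{n+1} = y_n + z·[2/3·y_n + 1/3·y_{n+1}] ⇒ (1 − 1/3z)y_{n+1} = (1 + 2/3z)y_n
  ⇒ R(z) = (1 + 2/3z)/(1 − 1/3z).

Solve |R(x)|<1 on ℝ⁻.
x=-0.41: |R|=0.6393
R=−1: 1+2/3x = −1+1/3x ⇒ -1/3x=2 ⇒ x=2/(-1/3)=-6.0000
Confirm numerically:
  x=-5.962: |R|=0.99576 <1
  x=-4.211: |R|=0.75191 <1
  x=-2.520: |R|=0.36957 <1
  x=-2.504: |R|=0.36483 <1
  x=-6.419: |R|=1.04448 >1
  x=-6.022: |R|=1.00244 >1
Interval (-6.0000, 0).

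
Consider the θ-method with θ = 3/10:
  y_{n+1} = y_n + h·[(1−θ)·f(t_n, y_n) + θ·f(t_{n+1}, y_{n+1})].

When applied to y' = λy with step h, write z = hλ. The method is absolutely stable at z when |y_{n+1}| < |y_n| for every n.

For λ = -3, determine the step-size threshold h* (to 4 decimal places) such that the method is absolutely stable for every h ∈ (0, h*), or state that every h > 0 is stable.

Test eqn y'=λy, z=hλ:
  y_{n+1} = y_n + z·[7/10·y_n + 3/10·y_{n+1}] ⇒ (1 − 3/10z)y_{n+1} = (1 + 7/10z)y_n
  ⇒ R(z) = (1 + 7/10z)/(1 − 3/10z).

Solve |R(x)|<1 on ℝ⁻.
x=-0.73: |R|=0.4011
R=−1: 1+7/10x = −1+3/10x ⇒ -2/5x=2 ⇒ x=2/(-2/5)=-5.0000
Confirm numerically:
  x=-4.552: |R|=0.92425 <1
  x=-2.576: |R|=0.45307 <1
  x=-2.377: |R|=0.38754 <1
  x=-2.017: |R|=0.25662 <1
  x=-5.538: |R|=1.08086 >1
  x=-5.059: |R|=1.00937 >1
Interval (-5.0000, 0).

(-5.0000,0); λ=-3 ⇒ h* = (5)/3 = 1.6667.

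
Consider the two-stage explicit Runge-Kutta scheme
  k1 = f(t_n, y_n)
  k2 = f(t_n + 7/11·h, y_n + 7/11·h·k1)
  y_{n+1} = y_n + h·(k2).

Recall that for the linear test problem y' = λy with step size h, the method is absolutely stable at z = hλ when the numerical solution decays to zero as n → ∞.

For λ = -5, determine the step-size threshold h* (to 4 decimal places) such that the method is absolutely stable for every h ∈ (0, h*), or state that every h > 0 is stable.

(-1.5714,0); λ=-5 ⇒ h* = (11/7)/5 = 0.3143.

Set f=λy, z=hλ:
  k1=λy_n ⇒ h·k1=z·y_n;  k2=λ(1+7/11z)y_n ⇒ h·k2=z(1+7/11z)y_n
  y_{n+1}/y_n = 1 + z(1+7/11z) = 1 + z + 7/11z²
  R(z) = 1 + z + 7/11z².

Find x<0 with |R(x)|<1.
x=-0.54: |R|=0.6456
R=1: x+7/11x²=0 ⇒ x=−11/7=-1.5714; min R=1−1/(4·7/11)=0.6071>−1
Confirm numerically:
  x=-1.218: |R|=0.72606 <1
  x=-1.164: |R|=0.69821 <1
  x=-1.085: |R|=0.66414 <1
  x=-0.917: |R|=0.61811 <1
  x=-2.104: |R|=1.71306 >1
  x=-2.049: |R|=1.62271 >1
  x=-2.017: |R|=1.57191 >1
So |R|<1 on (-1.5714, 0).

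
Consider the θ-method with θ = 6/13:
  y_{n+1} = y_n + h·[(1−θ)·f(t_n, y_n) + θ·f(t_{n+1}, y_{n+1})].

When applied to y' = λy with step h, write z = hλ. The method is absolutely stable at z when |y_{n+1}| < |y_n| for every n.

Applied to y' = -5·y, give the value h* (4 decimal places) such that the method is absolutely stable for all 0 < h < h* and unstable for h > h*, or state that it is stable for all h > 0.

With y'=λy (z=hλ):
  y_{n+1} = y_n + z·[7/13·y_n + 6/13·y_{n+1}] ⇒ (1 − 6/13z)y_{n+1} = (1 + 7/13z)y_n
  Hence R(z) = (1 + 7/13z)/(1 − 6/13z).

Solve |R(x)|<1 on ℝ⁻.
x=-1.39: |R|=0.1532
R=−1: 1+7/13x = −1+6/13x ⇒ -1/13x=2 ⇒ x=2/(-1/13)=-26.0000
Confirm numerically:
  x=-23.345: |R|=0.98265 <1
  x=-20.138: |R|=0.95620 <1
  x=-17.624: |R|=0.92946 <1
  x=-11.368: |R|=0.81982 <1
  x=-26.386: |R|=1.00225 >1
  x=-26.122: |R|=1.00072 >1
  x=-26.031: |R|=1.00018 >1
Interval (-26.0000, 0).

(-26.0000,0); λ=-5 ⇒ h* = (26)/5 = 5.2000.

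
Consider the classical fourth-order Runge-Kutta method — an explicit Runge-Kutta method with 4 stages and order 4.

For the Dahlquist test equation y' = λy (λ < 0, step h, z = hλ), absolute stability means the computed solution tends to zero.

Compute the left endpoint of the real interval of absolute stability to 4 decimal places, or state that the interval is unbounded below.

Set f=λy, z=hλ:
  order 4, 4-stage ⇒ R(z)=1+z+z^2/2+z^3/6+z^4/24
  (e.g. R(-0.79)=0.45611, |R|=0.45611)

Need |R(x)|<1, x<0.
x=-0.79: |R|=0.4561
|R(-1.79)|=0.2839 |R(-1.1)|=0.3442 |R(-0.77)|=0.4650
Bisect:
  x_lo=-3.6582 |R|=3.3359  x_hi=-0.3802 |R|=0.6838
  mid=-2.01920 |R|=0.33992 →hi
  mid=-2.83872 |R|=1.08358 →lo
  mid=-2.42896 |R|=0.58289 →hi
  mid=-2.63384 |R|=0.79465 →hi
  mid=-2.73628 |R|=0.92858 →hi
  mid=-2.78750 |R|=1.00333 →lo
  mid=-2.76189 |R|=0.96528 →hi
  mid=-2.77469 |R|=0.98413 →hi
  ...
  [-2.78530,-2.78510] ⇒ x*=-2.7853
So |R|<1 on (-2.7853, 0).

left endpoint -2.7853.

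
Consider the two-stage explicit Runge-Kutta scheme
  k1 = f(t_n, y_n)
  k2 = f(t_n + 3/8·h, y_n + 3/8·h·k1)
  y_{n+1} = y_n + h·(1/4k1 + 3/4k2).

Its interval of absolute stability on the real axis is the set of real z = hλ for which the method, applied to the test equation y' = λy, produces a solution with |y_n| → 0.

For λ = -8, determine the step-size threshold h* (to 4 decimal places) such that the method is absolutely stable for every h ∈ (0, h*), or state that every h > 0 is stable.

(-3.5556,0); λ=-8 ⇒ h* = (32/9)/8 = 0.4444.

On y'=λy, z=hλ:
  k1=λy_n ⇒ h·k1=z·y_n;  k2=λ(1+3/8z)y_n ⇒ h·k2=z(1+3/8z)y_n
  y_{n+1}/y_n = 1 + 1/4z + 3/4z(1+3/8z) = 1 + z + 9/32z²
  Hence R(z) = 1 + z + 9/32z².

Boundary: |R(x)|=1, x<0.
x=-0.8: |R|=0.3800
R=1: x+9/32x²=0 ⇒ x=−32/9=-3.5556; min R=1−1/(4·9/32)=0.1111>−1
Confirm numerically:
  x=-2.952: |R|=0.49890 <1
  x=-2.320: |R|=0.19380 <1
  x=-2.146: |R|=0.14925 <1
  x=-3.758: |R|=1.21397 >1
  x=-3.685: |R|=1.13416 >1
Stable set (-3.5556, 0).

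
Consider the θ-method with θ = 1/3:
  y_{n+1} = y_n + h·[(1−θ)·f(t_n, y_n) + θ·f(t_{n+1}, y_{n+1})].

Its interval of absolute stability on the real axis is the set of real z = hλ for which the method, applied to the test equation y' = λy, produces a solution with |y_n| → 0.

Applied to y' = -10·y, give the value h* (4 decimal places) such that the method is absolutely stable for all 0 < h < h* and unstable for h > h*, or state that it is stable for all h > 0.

(-6.0000,0); λ=-10 ⇒ h* = (6)/10 = 0.6000.

With y'=λy (z=hλ):
  y_{n+1} = y_n + z·[2/3·y_n + 1/3·y_{n+1}] ⇒ (1 − 1/3z)y_{n+1} = (1 + 2/3z)y_n
  R(z) = (1 + 2/3z)/(1 − 1/3z).

Boundary: |R(x)|=1, x<0.
x=-0.55: |R|=0.5352
R=−1: 1+2/3x = −1+1/3x ⇒ -1/3x=2 ⇒ x=2/(-1/3)=-6.0000
Confirm numerically:
  x=-4.815: |R|=0.84837 <1
  x=-4.744: |R|=0.83781 <1
  x=-3.783: |R|=0.67315 <1
  x=-2.581: |R|=0.38739 <1
  x=-6.271: |R|=1.02923 >1
  x=-6.097: |R|=1.01066 >1
Interval (-6.0000, 0).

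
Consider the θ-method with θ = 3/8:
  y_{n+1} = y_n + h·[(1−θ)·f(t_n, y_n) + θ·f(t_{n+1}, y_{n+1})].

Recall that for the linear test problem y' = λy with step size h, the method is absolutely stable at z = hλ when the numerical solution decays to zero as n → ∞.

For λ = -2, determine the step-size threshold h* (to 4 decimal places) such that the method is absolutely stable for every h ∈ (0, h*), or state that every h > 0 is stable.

Test eqn y'=λy, z=hλ:
  y_{n+1} = y_n + z·[5/8·y_n + 3/8·y_{n+1}] ⇒ (1 − 3/8z)y_{n+1} = (1 + 5/8z)y_n
  R(z) = (1 + 5/8z)/(1 − 3/8z).

Boundary: |R(x)|=1, x<0.
x=-1.76: |R|=0.0602
R=−1: 1+5/8x = −1+3/8x ⇒ -1/4x=2 ⇒ x=2/(-1/4)=-8.0000
Confirm numerically:
  x=-7.485: |R|=0.96618 <1
  x=-5.518: |R|=0.79783 <1
  x=-4.281: |R|=0.64314 <1
  x=-3.409: |R|=0.49624 <1
  x=-8.537: |R|=1.03195 >1
  x=-8.533: |R|=1.03173 >1
  x=-8.365: |R|=1.02206 >1
Interval (-8.0000, 0).

(-8.0000,0); λ=-2 ⇒ h* = (8)/2 = 4.0000.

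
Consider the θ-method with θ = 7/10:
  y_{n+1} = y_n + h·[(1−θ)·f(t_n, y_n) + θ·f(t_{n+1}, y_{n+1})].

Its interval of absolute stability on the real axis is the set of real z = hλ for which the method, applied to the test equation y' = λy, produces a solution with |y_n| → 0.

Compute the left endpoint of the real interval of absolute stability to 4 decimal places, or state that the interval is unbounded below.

With y'=λy (z=hλ):
  y_{n+1} = y_n + z·[3/10·y_n + 7/10·y_{n+1}] ⇒ (1 − 7/10z)y_{n+1} = (1 + 3/10z)y_n
  ⇒ R(z) = (1 + 3/10z)/(1 − 7/10z).

Find x<0 with |R(x)|<1.
x=-1.09: |R|=0.3817
x=-2: |R|=0.1667
x=-10: |R|=0.2500
x=-100: |R|=0.4085
θ=7/10≥1/2 ⇒ |1+3/10x|<|1−7/10x| ∀x<0 ⇒ unbounded interval.

(−∞, 0) — no finite endpoint.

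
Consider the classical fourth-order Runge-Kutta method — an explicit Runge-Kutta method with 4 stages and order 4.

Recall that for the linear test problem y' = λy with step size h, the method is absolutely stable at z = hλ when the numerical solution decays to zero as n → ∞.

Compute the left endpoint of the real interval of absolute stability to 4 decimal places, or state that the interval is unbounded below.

On y'=λy, z=hλ:
  order 4, 4-stage ⇒ R(z)=1+z+z^2/2+z^3/6+z^4/24
  (e.g. R(-1.35)=0.28958, |R|=0.28958)

Need |R(x)|<1, x<0.
x=-1.35: |R|=0.2896
|R(-2.88)|=1.1524 |R(-2.4)|=0.5584 |R(-2.22)|=0.4327
Bisect:
  x_lo=-3.3385 |R|=2.2088  x_hi=-0.1069 |R|=0.8986
  mid=-1.72271 |R|=0.27604 →hi
  mid=-2.53062 |R|=0.67919 →hi
  mid=-2.93458 |R|=1.24942 →lo
  mid=-2.73260 |R|=0.92342 →hi
  mid=-2.83359 |R|=1.07529 →lo
  mid=-2.78310 |R|=0.99669 →hi
  mid=-2.80834 |R|=1.03531 →lo
  mid=-2.79572 |R|=1.01583 →lo
  mid=-2.78941 |R|=1.00622 →lo
  mid=-2.78625 |R|=1.00145 →lo
  ...
  [-2.78546,-2.78527] ⇒ x*=-2.7853
Stable set (-2.7853, 0).

z* = -2.7853.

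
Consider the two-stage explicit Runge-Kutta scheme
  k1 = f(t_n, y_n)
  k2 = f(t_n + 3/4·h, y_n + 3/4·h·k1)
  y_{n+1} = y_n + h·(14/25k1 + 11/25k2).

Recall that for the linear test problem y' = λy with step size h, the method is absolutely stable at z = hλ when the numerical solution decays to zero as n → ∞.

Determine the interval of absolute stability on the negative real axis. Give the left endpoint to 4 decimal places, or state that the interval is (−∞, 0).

With y'=λy (z=hλ):
  k1=λy_n ⇒ h·k1=z·y_n;  k2=λ(1+3/4z)y_n ⇒ h·k2=z(1+3/4z)y_n
  y_{n+1}/y_n = 1 + 14/25z + 11/25z(1+3/4z) = 1 + z + 33/100z²
  so R(z) = 1 + z + 33/100z².

Need |R(x)|<1, x<0.
x=-0.48: |R|=0.5960
R=1: x+33/100x²=0 ⇒ x=−100/33=-3.0303; min R=1−1/(4·33/100)=0.2424>−1
Confirm numerically:
  x=-2.883: |R|=0.85986 <1
  x=-2.553: |R|=0.59788 <1
  x=-1.482: |R|=0.24279 <1
  x=-1.466: |R|=0.24322 <1
  x=-3.570: |R|=1.63582 >1
  x=-3.271: |R|=1.25982 >1
  x=-3.079: |R|=1.04948 >1
Stable set (-3.0303, 0).

z∈(-3.0303,0).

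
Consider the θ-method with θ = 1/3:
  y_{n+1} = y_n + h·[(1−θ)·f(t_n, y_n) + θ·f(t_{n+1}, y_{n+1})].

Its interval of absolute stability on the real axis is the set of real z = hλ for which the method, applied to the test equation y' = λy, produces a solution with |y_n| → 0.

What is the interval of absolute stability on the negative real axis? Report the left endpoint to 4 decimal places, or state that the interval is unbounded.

Set f=λy, z=hλ:
  y_{n+1} = y_n + z·[2/3·y_n + 1/3·y_{n+1}] ⇒ (1 − 1/3z)y_{n+1} = (1 + 2/3z)y_n
  R(z) = (1 + 2/3z)/(1 − 1/3z).

Boundary: |R(x)|=1, x<0.
x=-1.45: |R|=0.0225
R=−1: 1+2/3x = −1+1/3x ⇒ -1/3x=2 ⇒ x=2/(-1/3)=-6.0000
Confirm numerically:
  x=-5.534: |R|=0.94539 <1
  x=-4.481: |R|=0.79695 <1
  x=-3.575: |R|=0.63118 <1
  x=-3.451: |R|=0.60487 <1
  x=-6.354: |R|=1.03784 >1
  x=-6.245: |R|=1.02650 >1
  x=-6.099: |R|=1.01088 >1
Stable set (-6.0000, 0).

z∈(-6.0000,0).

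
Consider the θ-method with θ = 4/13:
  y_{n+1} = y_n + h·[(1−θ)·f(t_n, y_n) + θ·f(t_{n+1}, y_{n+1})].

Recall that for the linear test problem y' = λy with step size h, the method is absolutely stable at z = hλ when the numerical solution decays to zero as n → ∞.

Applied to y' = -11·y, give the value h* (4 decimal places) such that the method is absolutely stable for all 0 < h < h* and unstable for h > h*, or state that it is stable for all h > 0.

On y'=λy, z=hλ:
  y_{n+1} = y_n + z·[9/13·y_n + 4/13·y_{n+1}] ⇒ (1 − 4/13z)y_{n+1} = (1 + 9/13z)y_n
  R(z) = (1 + 9/13z)/(1 − 4/13z).

Find x<0 with |R(x)|<1.
x=-0.77: |R|=0.3775
R=−1: 1+9/13x = −1+4/13x ⇒ -5/13x=2 ⇒ x=2/(-5/13)=-5.2000
Confirm numerically:
  x=-3.644: |R|=0.71787 <1
  x=-2.853: |R|=0.51929 <1
  x=-2.602: |R|=0.44506 <1
  x=-2.203: |R|=0.31299 <1
  x=-5.638: |R|=1.06160 >1
  x=-5.545: |R|=1.04903 >1
  x=-5.297: |R|=1.01419 >1
Interval (-5.2000, 0).

(-5.2000,0); λ=-11 ⇒ h* = (26/5)/11 = 0.4727.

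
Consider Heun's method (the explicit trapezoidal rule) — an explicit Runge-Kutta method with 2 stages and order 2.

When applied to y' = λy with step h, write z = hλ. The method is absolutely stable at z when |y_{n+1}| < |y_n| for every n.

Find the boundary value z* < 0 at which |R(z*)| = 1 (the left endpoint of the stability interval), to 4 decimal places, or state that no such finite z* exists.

z* = -2.0000.

Set f=λy, z=hλ:
  order 2, 2-stage ⇒ R(z)=1+z+z^2/2
  (e.g. R(-1.77)=0.79645, |R|=0.79645)

Boundary: |R(x)|=1, x<0.
x=-1.77: |R|=0.7964
|R(-2.4)|=1.4800 |R(-1.45)|=0.6013 |R(-0.67)|=0.5544
Bisect:
  x_lo=-2.4099 |R|=1.4939  x_hi=-0.2487 |R|=0.7822
  mid=-1.32929 |R|=0.55421 →hi
  mid=-1.86958 |R|=0.87808 →hi
  mid=-2.13973 |R|=1.14949 →lo
  mid=-2.00465 |R|=1.00466 →lo
  mid=-1.93712 |R|=0.93909 →hi
  mid=-1.97088 |R|=0.97131 →hi
  mid=-1.98777 |R|=0.98784 →hi
  mid=-1.99621 |R|=0.99622 →hi
  ...
  [-2.00004,-1.99990] ⇒ x*=-2.0000
Stable set (-2.0000, 0).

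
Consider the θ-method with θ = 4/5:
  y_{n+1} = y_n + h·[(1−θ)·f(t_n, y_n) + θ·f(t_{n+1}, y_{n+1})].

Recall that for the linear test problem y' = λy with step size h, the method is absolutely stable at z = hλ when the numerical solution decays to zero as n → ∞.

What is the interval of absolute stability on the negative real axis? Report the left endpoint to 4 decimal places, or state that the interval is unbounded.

On y'=λy, z=hλ:
  y_{n+1} = y_n + z·[1/5·y_n + 4/5·y_{n+1}] ⇒ (1 − 4/5z)y_{n+1} = (1 + 1/5z)y_n
  R(z) = (1 + 1/5z)/(1 − 4/5z).

Find x<0 with |R(x)|<1.
x=-0.38: |R|=0.7086
x=-2: |R|=0.2308
x=-10: |R|=0.1111
x=-100: |R|=0.2346
θ=4/5≥1/2 ⇒ |1+1/5x|<|1−4/5x| ∀x<0 ⇒ stable on all of ℝ⁻.

(−∞, 0) — no finite endpoint.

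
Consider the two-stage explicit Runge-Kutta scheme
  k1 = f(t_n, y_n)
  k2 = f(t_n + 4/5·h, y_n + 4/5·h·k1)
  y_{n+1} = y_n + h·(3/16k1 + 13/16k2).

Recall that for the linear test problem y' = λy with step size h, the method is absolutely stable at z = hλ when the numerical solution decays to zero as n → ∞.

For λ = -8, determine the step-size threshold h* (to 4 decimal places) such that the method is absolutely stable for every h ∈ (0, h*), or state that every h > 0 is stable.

(-1.5385,0); λ=-8 ⇒ h* = (20/13)/8 = 0.1923.

Test eqn y'=λy, z=hλ:
  k1=λy_n ⇒ h·k1=z·y_n;  k2=λ(1+4/5z)y_n ⇒ h·k2=z(1+4/5z)y_n
  y_{n+1}/y_n = 1 + 3/16z + 13/16z(1+4/5z) = 1 + z + 13/20z²
  ⇒ R(z) = 1 + z + 13/20z².

Solve |R(x)|<1 on ℝ⁻.
x=-0.8: |R|=0.6160
R=1: x+13/20x²=0 ⇒ x=−20/13=-1.5385; min R=1−1/(4·13/20)=0.6154>−1
Confirm numerically:
  x=-1.399: |R|=0.87318 <1
  x=-1.313: |R|=0.80758 <1
  x=-1.253: |R|=0.76751 <1
  x=-1.211: |R|=0.74224 <1
  x=-2.095: |R|=1.75787 >1
  x=-2.029: |R|=1.64695 >1
  x=-1.957: |R|=1.53240 >1
Interval (-1.5385, 0).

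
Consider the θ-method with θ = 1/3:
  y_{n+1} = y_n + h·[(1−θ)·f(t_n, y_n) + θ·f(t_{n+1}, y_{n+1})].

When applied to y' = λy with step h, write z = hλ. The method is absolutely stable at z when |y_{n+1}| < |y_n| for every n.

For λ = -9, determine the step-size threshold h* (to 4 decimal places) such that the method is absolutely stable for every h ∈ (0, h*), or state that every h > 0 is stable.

(-6.0000,0); λ=-9 ⇒ h* = (6)/9 = 0.6667.

Test eqn y'=λy, z=hλ:
  y_{n+1} = y_n + z·[2/3·y_n + 1/3·y_{n+1}] ⇒ (1 − 1/3z)y_{n+1} = (1 + 2/3z)y_n
  Hence R(z) = (1 + 2/3z)/(1 − 1/3z).

Need |R(x)|<1, x<0.
x=-0.41: |R|=0.6393
R=−1: 1+2/3x = −1+1/3x ⇒ -1/3x=2 ⇒ x=2/(-1/3)=-6.0000
Confirm numerically:
  x=-5.910: |R|=0.98990 <1
  x=-3.720: |R|=0.66071 <1
  x=-3.572: |R|=0.63055 <1
  x=-6.428: |R|=1.04540 >1
  x=-6.370: |R|=1.03949 >1
  x=-6.186: |R|=1.02025 >1
Stable set (-6.0000, 0).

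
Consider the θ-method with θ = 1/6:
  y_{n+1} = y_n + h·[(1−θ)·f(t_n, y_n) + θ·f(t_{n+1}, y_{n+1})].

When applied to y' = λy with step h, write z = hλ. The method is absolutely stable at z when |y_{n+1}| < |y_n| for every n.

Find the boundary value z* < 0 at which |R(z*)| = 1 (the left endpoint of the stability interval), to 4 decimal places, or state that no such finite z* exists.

Set f=λy, z=hλ:
  y_{n+1} = y_n + z·[5/6·y_n + 1/6·y_{n+1}] ⇒ (1 − 1/6z)y_{n+1} = (1 + 5/6z)y_n
  Hence R(z) = (1 + 5/6z)/(1 − 1/6z).

Solve |R(x)|<1 on ℝ⁻.
x=-0.99: |R|=0.1502
R=−1: 1+5/6x = −1+1/6x ⇒ -2/3x=2 ⇒ x=2/(-2/3)=-3.0000
Confirm numerically:
  x=-2.532: |R|=0.78059 <1
  x=-1.843: |R|=0.40992 <1
  x=-1.740: |R|=0.34884 <1
  x=-1.291: |R|=0.06241 <1
  x=-3.493: |R|=1.20773 >1
  x=-3.465: |R|=1.19651 >1
  x=-3.231: |R|=1.10010 >1
Stable set (-3.0000, 0).

left endpoint -3.0000.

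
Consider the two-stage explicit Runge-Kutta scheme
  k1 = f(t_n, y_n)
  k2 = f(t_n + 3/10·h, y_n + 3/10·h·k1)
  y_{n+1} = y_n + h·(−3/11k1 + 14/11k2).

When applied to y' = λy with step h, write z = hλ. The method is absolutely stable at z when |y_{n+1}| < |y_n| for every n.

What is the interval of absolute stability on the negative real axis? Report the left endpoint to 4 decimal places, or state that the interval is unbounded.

With y'=λy (z=hλ):
  k1=λy_n ⇒ h·k1=z·y_n;  k2=λ(1+3/10z)y_n ⇒ h·k2=z(1+3/10z)y_n
  y_{n+1}/y_n = 1 − 3/11z + 14/11z(1+3/10z) = 1 + z + 21/55z²
  R(z) = 1 + z + 21/55z².

Find x<0 with |R(x)|<1.
x=-0.88: |R|=0.4157
R=1: x+21/55x²=0 ⇒ x=−55/21=-2.6190; min R=1−1/(4·21/55)=0.3452>−1
Confirm numerically:
  x=-2.566: |R|=0.94803 <1
  x=-2.212: |R|=0.65621 <1
  x=-2.167: |R|=0.62598 <1
  x=-2.125: |R|=0.59915 <1
  x=-3.203: |R|=1.71415 >1
  x=-2.915: |R|=1.32939 >1
  x=-2.711: |R|=1.09518 >1
Interval (-2.6190, 0).

(-2.6190, 0).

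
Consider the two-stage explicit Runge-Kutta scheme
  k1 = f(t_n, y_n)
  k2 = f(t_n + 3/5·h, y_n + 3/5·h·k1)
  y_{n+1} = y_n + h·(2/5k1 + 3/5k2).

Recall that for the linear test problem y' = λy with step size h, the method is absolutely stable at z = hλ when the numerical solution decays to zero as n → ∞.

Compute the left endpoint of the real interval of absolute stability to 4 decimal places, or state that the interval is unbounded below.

z* = -2.7778.

With y'=λy (z=hλ):
  k1=λy_n ⇒ h·k1=z·y_n;  k2=λ(1+3/5z)y_n ⇒ h·k2=z(1+3/5z)y_n
  y_{n+1}/y_n = 1 + 2/5z + 3/5z(1+3/5z) = 1 + z + 9/25z²
  so R(z) = 1 + z + 9/25z².

Boundary: |R(x)|=1, x<0.
x=-0.69: |R|=0.4814
R=1: x+9/25x²=0 ⇒ x=−25/9=-2.7778; min R=1−1/(4·9/25)=0.3056>−1
Confirm numerically:
  x=-2.560: |R|=0.79930 <1
  x=-2.365: |R|=0.64856 <1
  x=-1.274: |R|=0.31031 <1
  x=-3.298: |R|=1.61765 >1
  x=-2.992: |R|=1.23074 >1
  x=-2.958: |R|=1.19192 >1
Stable set (-2.7778, 0).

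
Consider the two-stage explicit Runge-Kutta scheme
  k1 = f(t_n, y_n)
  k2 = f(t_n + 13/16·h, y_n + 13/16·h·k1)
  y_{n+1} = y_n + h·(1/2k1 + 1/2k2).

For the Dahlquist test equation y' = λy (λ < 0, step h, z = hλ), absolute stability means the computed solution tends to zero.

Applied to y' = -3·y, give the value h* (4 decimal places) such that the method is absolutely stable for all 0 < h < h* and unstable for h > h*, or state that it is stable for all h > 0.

With y'=λy (z=hλ):
  k1=λy_n ⇒ h·k1=z·y_n;  k2=λ(1+13/16z)y_n ⇒ h·k2=z(1+13/16z)y_n
  y_{n+1}/y_n = 1 + 1/2z + 1/2z(1+13/16z) = 1 + z + 13/32z²
  ⇒ R(z) = 1 + z + 13/32z².

Solve |R(x)|<1 on ℝ⁻.
x=-1.09: |R|=0.3927
R=1: x+13/32x²=0 ⇒ x=−32/13=-2.4615; min R=1−1/(4·13/32)=0.3846>−1
Confirm numerically:
  x=-2.162: |R|=0.73691 <1
  x=-1.633: |R|=0.45034 <1
  x=-1.161: |R|=0.38659 <1
  x=-0.988: |R|=0.40856 <1
  x=-3.019: |R|=1.68371 >1
  x=-2.958: |R|=1.59659 >1
Stable set (-2.4615, 0).

(-2.4615,0); λ=-3 ⇒ h* = (32/13)/3 = 0.8205.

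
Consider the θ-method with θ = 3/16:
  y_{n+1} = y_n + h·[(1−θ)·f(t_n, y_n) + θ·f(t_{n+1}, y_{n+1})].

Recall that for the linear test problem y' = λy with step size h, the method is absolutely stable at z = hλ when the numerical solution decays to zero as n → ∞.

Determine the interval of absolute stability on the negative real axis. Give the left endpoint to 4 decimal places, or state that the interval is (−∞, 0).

z∈(-3.2000,0).

Set f=λy, z=hλ:
  y_{n+1} = y_n + z·[13/16·y_n + 3/16·y_{n+1}] ⇒ (1 − 3/16z)y_{n+1} = (1 + 13/16z)y_n
  Hence R(z) = (1 + 13/16z)/(1 − 3/16z).

Need |R(x)|<1, x<0.
x=-1.79: |R|=0.3402
R=−1: 1+13/16x = −1+3/16x ⇒ -5/8x=2 ⇒ x=2/(-5/8)=-3.2000
Confirm numerically:
  x=-3.115: |R|=0.96646 <1
  x=-2.905: |R|=0.88064 <1
  x=-2.408: |R|=0.65897 <1
  x=-1.777: |R|=0.33290 <1
  x=-3.723: |R|=1.19250 >1
  x=-3.698: |R|=1.18380 >1
  x=-3.486: |R|=1.10810 >1
Stable set (-3.2000, 0).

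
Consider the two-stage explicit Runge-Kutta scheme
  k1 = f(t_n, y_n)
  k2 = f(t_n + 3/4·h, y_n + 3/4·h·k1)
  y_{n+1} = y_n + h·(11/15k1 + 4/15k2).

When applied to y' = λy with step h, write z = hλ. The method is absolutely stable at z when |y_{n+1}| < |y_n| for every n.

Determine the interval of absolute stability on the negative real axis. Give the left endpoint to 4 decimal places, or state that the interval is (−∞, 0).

On y'=λy, z=hλ:
  k1=λy_n ⇒ h·k1=z·y_n;  k2=λ(1+3/4z)y_n ⇒ h·k2=z(1+3/4z)y_n
  y_{n+1}/y_n = 1 + 11/15z + 4/15z(1+3/4z) = 1 + z + 1/5z²
  Hence R(z) = 1 + z + 1/5z².

Solve |R(x)|<1 on ℝ⁻.
x=-0.86: |R|=0.2879
R=1: x+1/5x²=0 ⇒ x=−5=-5.0000; min R=1−1/(4·1/5)=-0.2500>−1
Confirm numerically:
  x=-4.164: |R|=0.30378 <1
  x=-2.318: |R|=0.24338 <1
  x=-2.159: |R|=0.22674 <1
  x=-5.593: |R|=1.66333 >1
  x=-5.420: |R|=1.45528 >1
  x=-5.264: |R|=1.27794 >1
So |R|<1 on (-5.0000, 0).

(-5.0000, 0).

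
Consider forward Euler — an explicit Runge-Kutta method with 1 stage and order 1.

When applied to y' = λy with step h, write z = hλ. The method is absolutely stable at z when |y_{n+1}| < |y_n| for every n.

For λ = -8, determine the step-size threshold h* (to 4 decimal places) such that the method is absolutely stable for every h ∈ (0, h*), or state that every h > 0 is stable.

(-2.0000,0); λ=-8 ⇒ h* = 0.2500.

Test eqn y'=λy, z=hλ:
  order 1, 1-stage ⇒ R(z)=1+z
  (e.g. R(-0.84)=0.16000, |R|=0.16000)

Solve |R(x)|<1 on ℝ⁻.
x=-0.84: |R|=0.1600
|R(-1.6)|=0.6000 |R(-1.46)|=0.4600 |R(-0.9)|=0.1000
Bisect:
  x_lo=-2.6893 |R|=1.6893  x_hi=-0.0509 |R|=0.9491
  mid=-1.37009 |R|=0.37009 →hi
  mid=-2.02967 |R|=1.02967 →lo
  mid=-1.69988 |R|=0.69988 →hi
  mid=-1.86477 |R|=0.86477 →hi
  mid=-1.94722 |R|=0.94722 →hi
  mid=-1.98845 |R|=0.98845 →hi
  mid=-2.00906 |R|=1.00906 →lo
  mid=-1.99875 |R|=0.99875 →hi
  mid=-2.00390 |R|=1.00390 →lo
  ...
  [-2.00004,-1.99988] ⇒ x*=-2.0000
Interval (-2.0000, 0).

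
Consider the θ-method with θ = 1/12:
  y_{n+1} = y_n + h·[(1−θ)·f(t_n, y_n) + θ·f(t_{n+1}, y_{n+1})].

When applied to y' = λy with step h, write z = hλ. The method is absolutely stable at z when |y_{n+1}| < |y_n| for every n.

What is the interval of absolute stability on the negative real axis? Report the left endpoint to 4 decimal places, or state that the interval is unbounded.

With y'=λy (z=hλ):
  y_{n+1} = y_n + z·[11/12·y_n + 1/12·y_{n+1}] ⇒ (1 − 1/12z)y_{n+1} = (1 + 11/12z)y_n
  R(z) = (1 + 11/12z)/(1 − 1/12z).

Solve |R(x)|<1 on ℝ⁻.
x=-0.44: |R|=0.5756
R=−1: 1+11/12x = −1+1/12x ⇒ -5/6x=2 ⇒ x=2/(-5/6)=-2.4000
Confirm numerically:
  x=-2.360: |R|=0.97214 <1
  x=-2.244: |R|=0.89048 <1
  x=-0.986: |R|=0.08886 <1
  x=-2.956: |R|=1.37176 >1
  x=-2.610: |R|=1.14374 >1
Interval (-2.4000, 0).

z∈(-2.4000,0).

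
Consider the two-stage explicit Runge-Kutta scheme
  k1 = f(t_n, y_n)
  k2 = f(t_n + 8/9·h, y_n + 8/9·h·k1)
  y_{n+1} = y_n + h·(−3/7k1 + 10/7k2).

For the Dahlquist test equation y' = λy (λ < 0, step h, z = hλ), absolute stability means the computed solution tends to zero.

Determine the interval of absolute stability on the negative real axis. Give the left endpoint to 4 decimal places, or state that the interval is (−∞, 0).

On y'=λy, z=hλ:
  k1=λy_n ⇒ h·k1=z·y_n;  k2=λ(1+8/9z)y_n ⇒ h·k2=z(1+8/9z)y_n
  y_{n+1}/y_n = 1 − 3/7z + 10/7z(1+8/9z) = 1 + z + 80/63z²
  so R(z) = 1 + z + 80/63z².

Find x<0 with |R(x)|<1.
x=-1.56: |R|=2.5303
R=1: x+80/63x²=0 ⇒ x=−63/80=-0.7875; min R=1−1/(4·80/63)=0.8031>−1
Confirm numerically:
  x=-0.698: |R|=0.92067 <1
  x=-0.645: |R|=0.88329 <1
  x=-0.456: |R|=0.80805 <1
  x=-0.378: |R|=0.80344 <1
  x=-1.221: |R|=1.67213 >1
  x=-0.896: |R|=1.12345 >1
So |R|<1 on (-0.7875, 0).

z∈(-0.7875,0).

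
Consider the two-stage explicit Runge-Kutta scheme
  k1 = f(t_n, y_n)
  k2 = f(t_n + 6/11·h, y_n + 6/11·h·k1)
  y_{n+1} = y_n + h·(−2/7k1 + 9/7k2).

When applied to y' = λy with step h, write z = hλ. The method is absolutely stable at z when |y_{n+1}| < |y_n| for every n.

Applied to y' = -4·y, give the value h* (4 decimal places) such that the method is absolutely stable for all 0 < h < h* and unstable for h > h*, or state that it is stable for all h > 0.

(-1.4259,0); λ=-4 ⇒ h* = (77/54)/4 = 0.3565.

On y'=λy, z=hλ:
  k1=λy_n ⇒ h·k1=z·y_n;  k2=λ(1+6/11z)y_n ⇒ h·k2=z(1+6/11z)y_n
  y_{n+1}/y_n = 1 − 2/7z + 9/7z(1+6/11z) = 1 + z + 54/77z²
  so R(z) = 1 + z + 54/77z².

Find x<0 with |R(x)|<1.
x=-0.45: |R|=0.6920
R=1: x+54/77x²=0 ⇒ x=−77/54=-1.4259; min R=1−1/(4·54/77)=0.6435>−1
Confirm numerically:
  x=-1.299: |R|=0.88437 <1
  x=-0.907: |R|=0.66992 <1
  x=-0.900: |R|=0.66805 <1
  x=-0.749: |R|=0.64443 <1
  x=-1.991: |R|=1.78900 >1
  x=-1.852: |R|=1.55339 >1
  x=-1.453: |R|=1.02759 >1
So |R|<1 on (-1.4259, 0).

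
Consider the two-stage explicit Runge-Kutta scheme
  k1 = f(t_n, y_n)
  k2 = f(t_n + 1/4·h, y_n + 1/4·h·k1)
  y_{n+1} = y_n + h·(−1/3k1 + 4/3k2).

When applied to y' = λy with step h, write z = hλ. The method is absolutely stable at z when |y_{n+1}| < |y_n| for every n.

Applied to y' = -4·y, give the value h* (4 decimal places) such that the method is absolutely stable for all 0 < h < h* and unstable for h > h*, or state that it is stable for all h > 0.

(-3.0000,0); λ=-4 ⇒ h* = (3)/4 = 0.7500.

Test eqn y'=λy, z=hλ:
  k1=λy_n ⇒ h·k1=z·y_n;  k2=λ(1+1/4z)y_n ⇒ h·k2=z(1+1/4z)y_n
  y_{n+1}/y_n = 1 − 1/3z + 4/3z(1+1/4z) = 1 + z + 1/3z²
  ⇒ R(z) = 1 + z + 1/3z².

Solve |R(x)|<1 on ℝ⁻.
x=-0.62: |R|=0.5081
R=1: x+1/3x²=0 ⇒ x=−3=-3.0000; min R=1−1/(4·1/3)=0.2500>−1
Confirm numerically:
  x=-2.601: |R|=0.65407 <1
  x=-2.410: |R|=0.52603 <1
  x=-1.807: |R|=0.28142 <1
  x=-3.558: |R|=1.66179 >1
  x=-3.426: |R|=1.48649 >1
Stable set (-3.0000, 0).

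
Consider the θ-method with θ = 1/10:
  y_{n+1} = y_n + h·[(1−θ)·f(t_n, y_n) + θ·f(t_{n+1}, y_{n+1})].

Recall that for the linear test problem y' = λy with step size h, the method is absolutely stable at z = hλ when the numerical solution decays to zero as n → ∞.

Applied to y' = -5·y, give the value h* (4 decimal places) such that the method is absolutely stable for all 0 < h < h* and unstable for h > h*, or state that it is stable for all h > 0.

(-2.5000,0); λ=-5 ⇒ h* = (5/2)/5 = 0.5000.

Test eqn y'=λy, z=hλ:
  y_{n+1} = y_n + z·[9/10·y_n + 1/10·y_{n+1}] ⇒ (1 − 1/10z)y_{n+1} = (1 + 9/10z)y_n
  Hence R(z) = (1 + 9/10z)/(1 − 1/10z).

Boundary: |R(x)|=1, x<0.
x=-0.31: |R|=0.6993
R=−1: 1+9/10x = −1+1/10x ⇒ -4/5x=2 ⇒ x=2/(-4/5)=-2.5000
Confirm numerically:
  x=-2.428: |R|=0.95365 <1
  x=-2.339: |R|=0.89562 <1
  x=-1.812: |R|=0.53403 <1
  x=-2.838: |R|=1.21062 >1
  x=-2.734: |R|=1.14701 >1
Interval (-2.5000, 0).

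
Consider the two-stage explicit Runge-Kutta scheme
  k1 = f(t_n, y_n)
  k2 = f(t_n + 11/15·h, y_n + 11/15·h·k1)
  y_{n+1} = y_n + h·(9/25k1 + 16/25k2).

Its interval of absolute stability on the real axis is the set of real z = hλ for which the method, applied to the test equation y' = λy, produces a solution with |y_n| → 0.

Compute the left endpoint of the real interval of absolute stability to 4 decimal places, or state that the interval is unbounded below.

z* = -2.1307.

On y'=λy, z=hλ:
  k1=λy_n ⇒ h·k1=z·y_n;  k2=λ(1+11/15z)y_n ⇒ h·k2=z(1+11/15z)y_n
  y_{n+1}/y_n = 1 + 9/25z + 16/25z(1+11/15z) = 1 + z + 176/375z²
  so R(z) = 1 + z + 176/375z².

Solve |R(x)|<1 on ℝ⁻.
x=-0.44: |R|=0.6509
R=1: x+176/375x²=0 ⇒ x=−375/176=-2.1307; min R=1−1/(4·176/375)=0.4673>−1
Confirm numerically:
  x=-1.824: |R|=0.73746 <1
  x=-1.347: |R|=0.50456 <1
  x=-1.107: |R|=0.46814 <1
  x=-1.041: |R|=0.46761 <1
  x=-2.428: |R|=1.33881 >1
  x=-2.331: |R|=1.21915 >1
Stable set (-2.1307, 0).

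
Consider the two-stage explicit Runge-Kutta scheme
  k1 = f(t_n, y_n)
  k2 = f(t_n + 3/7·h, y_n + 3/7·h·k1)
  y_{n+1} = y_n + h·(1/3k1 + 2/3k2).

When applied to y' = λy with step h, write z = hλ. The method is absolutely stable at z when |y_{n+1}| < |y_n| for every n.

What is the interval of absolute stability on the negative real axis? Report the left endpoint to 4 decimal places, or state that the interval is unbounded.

Set f=λy, z=hλ:
  k1=λy_n ⇒ h·k1=z·y_n;  k2=λ(1+3/7z)y_n ⇒ h·k2=z(1+3/7z)y_n
  y_{n+1}/y_n = 1 + 1/3z + 2/3z(1+3/7z) = 1 + z + 2/7z²
  R(z) = 1 + z + 2/7z².

Solve |R(x)|<1 on ℝ⁻.
x=-0.89: |R|=0.3363
R=1: x+2/7x²=0 ⇒ x=−7/2=-3.5000; min R=1−1/(4·2/7)=0.1250>−1
Confirm numerically:
  x=-3.153: |R|=0.68740 <1
  x=-2.914: |R|=0.51211 <1
  x=-1.944: |R|=0.13575 <1
  x=-1.504: |R|=0.14229 <1
  x=-3.967: |R|=1.52931 >1
  x=-3.938: |R|=1.49281 >1
Stable set (-3.5000, 0).

z∈(-3.5000,0).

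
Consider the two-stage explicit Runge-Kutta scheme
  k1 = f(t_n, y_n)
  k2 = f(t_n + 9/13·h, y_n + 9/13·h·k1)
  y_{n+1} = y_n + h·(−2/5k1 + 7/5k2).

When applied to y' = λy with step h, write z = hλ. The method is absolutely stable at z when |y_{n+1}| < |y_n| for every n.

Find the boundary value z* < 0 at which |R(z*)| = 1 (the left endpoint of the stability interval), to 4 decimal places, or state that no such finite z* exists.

Set f=λy, z=hλ:
  k1=λy_n ⇒ h·k1=z·y_n;  k2=λ(1+9/13z)y_n ⇒ h·k2=z(1+9/13z)y_n
  y_{n+1}/y_n = 1 − 2/5z + 7/5z(1+9/13z) = 1 + z + 63/65z²
  R(z) = 1 + z + 63/65z².

Solve |R(x)|<1 on ℝ⁻.
x=-1.59: |R|=1.8603
R=1: x+63/65x²=0 ⇒ x=−65/63=-1.0317; min R=1−1/(4·63/65)=0.7421>−1
Confirm numerically:
  x=-1.007: |R|=0.97585 <1
  x=-0.982: |R|=0.95265 <1
  x=-0.944: |R|=0.91972 <1
  x=-0.678: |R|=0.76754 <1
  x=-1.388: |R|=1.47927 >1
  x=-1.140: |R|=1.11961 >1
  x=-1.074: |R|=1.04398 >1
Stable set (-1.0317, 0).

left endpoint -1.0317.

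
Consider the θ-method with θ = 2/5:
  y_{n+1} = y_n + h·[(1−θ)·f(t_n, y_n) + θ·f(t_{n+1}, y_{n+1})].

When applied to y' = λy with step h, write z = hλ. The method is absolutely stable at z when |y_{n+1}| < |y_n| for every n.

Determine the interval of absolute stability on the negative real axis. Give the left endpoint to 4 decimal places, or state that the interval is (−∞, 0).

Test eqn y'=λy, z=hλ:
  y_{n+1} = y_n + z·[3/5·y_n + 2/5·y_{n+1}] ⇒ (1 − 2/5z)y_{n+1} = (1 + 3/5z)y_n
  Hence R(z) = (1 + 3/5z)/(1 − 2/5z).

Need |R(x)|<1, x<0.
x=-0.64: |R|=0.4904
R=−1: 1+3/5x = −1+2/5x ⇒ -1/5x=2 ⇒ x=2/(-1/5)=-10.0000
Confirm numerically:
  x=-8.447: |R|=0.92907 <1
  x=-7.631: |R|=0.88308 <1
  x=-6.768: |R|=0.82564 <1
  x=-10.586: |R|=1.02239 >1
  x=-10.431: |R|=1.01667 >1
Stable set (-10.0000, 0).

(-10.0000, 0).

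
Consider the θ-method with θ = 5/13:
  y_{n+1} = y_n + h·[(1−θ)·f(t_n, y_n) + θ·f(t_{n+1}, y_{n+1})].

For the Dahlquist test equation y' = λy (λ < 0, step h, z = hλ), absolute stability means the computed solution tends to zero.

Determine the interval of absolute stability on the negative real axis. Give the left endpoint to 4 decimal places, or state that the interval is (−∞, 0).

z∈(-8.6667,0).

On y'=λy, z=hλ:
  y_{n+1} = y_n + z·[8/13·y_n + 5/13·y_{n+1}] ⇒ (1 − 5/13z)y_{n+1} = (1 + 8/13z)y_n
  ⇒ R(z) = (1 + 8/13z)/(1 − 5/13z).

Boundary: |R(x)|=1, x<0.
x=-1.66: |R|=0.0131
R=−1: 1+8/13x = −1+5/13x ⇒ -3/13x=2 ⇒ x=2/(-3/13)=-8.6667
Confirm numerically:
  x=-7.438: |R|=0.92656 <1
  x=-5.812: |R|=0.79639 <1
  x=-3.790: |R|=0.54210 <1
  x=-9.106: |R|=1.02252 >1
  x=-9.049: |R|=1.01969 >1
  x=-8.903: |R|=1.01233 >1
Interval (-8.6667, 0).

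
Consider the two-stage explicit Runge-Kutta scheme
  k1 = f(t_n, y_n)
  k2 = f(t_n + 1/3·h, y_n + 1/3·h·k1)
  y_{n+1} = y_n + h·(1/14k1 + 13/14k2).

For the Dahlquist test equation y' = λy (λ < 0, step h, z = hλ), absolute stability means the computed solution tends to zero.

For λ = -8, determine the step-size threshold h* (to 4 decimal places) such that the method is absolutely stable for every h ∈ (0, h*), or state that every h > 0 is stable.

(-3.2308,0); λ=-8 ⇒ h* = (42/13)/8 = 0.4038.

With y'=λy (z=hλ):
  k1=λy_n ⇒ h·k1=z·y_n;  k2=λ(1+1/3z)y_n ⇒ h·k2=z(1+1/3z)y_n
  y_{n+1}/y_n = 1 + 1/14z + 13/14z(1+1/3z) = 1 + z + 13/42z²
  ⇒ R(z) = 1 + z + 13/42z².

Solve |R(x)|<1 on ℝ⁻.
x=-1.38: |R|=0.2095
R=1: x+13/42x²=0 ⇒ x=−42/13=-3.2308; min R=1−1/(4·13/42)=0.1923>−1
Confirm numerically:
  x=-2.776: |R|=0.60924 <1
  x=-2.200: |R|=0.29810 <1
  x=-2.027: |R|=0.24475 <1
  x=-1.715: |R|=0.19538 <1
  x=-3.782: |R|=1.64528 >1
  x=-3.475: |R|=1.26269 >1
Interval (-3.2308, 0).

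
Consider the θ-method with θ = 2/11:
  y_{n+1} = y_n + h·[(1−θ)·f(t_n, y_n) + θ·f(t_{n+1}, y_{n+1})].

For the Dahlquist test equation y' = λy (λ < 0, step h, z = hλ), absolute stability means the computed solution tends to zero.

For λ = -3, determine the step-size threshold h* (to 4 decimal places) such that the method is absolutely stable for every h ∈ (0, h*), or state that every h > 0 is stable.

(-3.1429,0); λ=-3 ⇒ h* = (22/7)/3 = 1.0476.

With y'=λy (z=hλ):
  y_{n+1} = y_n + z·[9/11·y_n + 2/11·y_{n+1}] ⇒ (1 − 2/11z)y_{n+1} = (1 + 9/11z)y_n
  ⇒ R(z) = (1 + 9/11z)/(1 − 2/11z).

Boundary: |R(x)|=1, x<0.
x=-1.1: |R|=0.0833
R=−1: 1+9/11x = −1+2/11x ⇒ -7/11x=2 ⇒ x=2/(-7/11)=-3.1429
Confirm numerically:
  x=-2.502: |R|=0.71970 <1
  x=-2.190: |R|=0.56632 <1
  x=-1.697: |R|=0.29686 <1
  x=-3.717: |R|=1.21802 >1
  x=-3.716: |R|=1.21766 >1
  x=-3.611: |R|=1.17984 >1
So |R|<1 on (-3.1429, 0).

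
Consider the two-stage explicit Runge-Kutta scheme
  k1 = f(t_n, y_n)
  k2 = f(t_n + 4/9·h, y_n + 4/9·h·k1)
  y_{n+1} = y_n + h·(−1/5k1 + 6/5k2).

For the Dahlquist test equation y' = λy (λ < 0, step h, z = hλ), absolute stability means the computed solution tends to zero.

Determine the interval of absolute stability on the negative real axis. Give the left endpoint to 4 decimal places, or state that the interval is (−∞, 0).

Set f=λy, z=hλ:
  k1=λy_n ⇒ h·k1=z·y_n;  k2=λ(1+4/9z)y_n ⇒ h·k2=z(1+4/9z)y_n
  y_{n+1}/y_n = 1 − 1/5z + 6/5z(1+4/9z) = 1 + z + 8/15z²
  R(z) = 1 + z + 8/15z².

Boundary: |R(x)|=1, x<0.
x=-1.23: |R|=0.5769
R=1: x+8/15x²=0 ⇒ x=−15/8=-1.8750; min R=1−1/(4·8/15)=0.5312>−1
Confirm numerically:
  x=-1.770: |R|=0.90088 <1
  x=-1.608: |R|=0.77102 <1
  x=-1.435: |R|=0.66325 <1
  x=-1.346: |R|=0.62025 <1
  x=-2.191: |R|=1.36926 >1
  x=-2.056: |R|=1.19847 >1
  x=-1.924: |R|=1.05028 >1
Stable set (-1.8750, 0).

z∈(-1.8750,0).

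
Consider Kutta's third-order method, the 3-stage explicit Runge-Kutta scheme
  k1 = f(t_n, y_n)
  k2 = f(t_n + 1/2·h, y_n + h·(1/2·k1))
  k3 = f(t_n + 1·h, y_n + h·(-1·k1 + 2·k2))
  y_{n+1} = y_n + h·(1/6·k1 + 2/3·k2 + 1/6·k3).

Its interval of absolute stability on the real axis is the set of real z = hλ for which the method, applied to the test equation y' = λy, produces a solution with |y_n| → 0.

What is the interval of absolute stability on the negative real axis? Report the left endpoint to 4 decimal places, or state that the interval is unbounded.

Test eqn y'=λy, z=hλ:
  order 3, 3-stage ⇒ R(z)=1+z+z^2/2+z^3/6
  (e.g. R(-0.74)=0.46626, |R|=0.46626)

Find x<0 with |R(x)|<1.
x=-0.74: |R|=0.4663
|R(-1.92)|=0.2564 |R(-1.35)|=0.1512 |R(-1.03)|=0.3183
Bisect:
  x_lo=-2.9897 |R|=1.9743  x_hi=-0.3439 |R|=0.7085
  mid=-1.66679 |R|=0.04947 →hi
  mid=-2.32823 |R|=0.72133 →hi
  mid=-2.65896 |R|=1.25709 →lo
  mid=-2.49360 |R|=0.96879 →hi
  mid=-2.57628 |R|=1.10756 →lo
  mid=-2.53494 |R|=1.03686 →lo
  mid=-2.51427 |R|=1.00250 →lo
  ...
  [-2.51281,-2.51265] ⇒ x*=-2.5127
So |R|<1 on (-2.5127, 0).

(-2.5127, 0).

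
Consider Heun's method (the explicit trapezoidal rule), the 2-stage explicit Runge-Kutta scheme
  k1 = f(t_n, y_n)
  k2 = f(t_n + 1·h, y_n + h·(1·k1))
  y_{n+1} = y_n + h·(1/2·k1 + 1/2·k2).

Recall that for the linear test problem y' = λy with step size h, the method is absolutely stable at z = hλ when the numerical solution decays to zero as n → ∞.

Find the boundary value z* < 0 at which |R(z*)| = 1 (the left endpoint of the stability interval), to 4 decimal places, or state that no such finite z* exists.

z* = -2.0000.

With y'=λy (z=hλ):
  order 2, 2-stage ⇒ R(z)=1+z+z^2/2
  (e.g. R(-0.87)=0.50845, |R|=0.50845)

Solve |R(x)|<1 on ℝ⁻.
x=-0.87: |R|=0.5085
|R(-1.9)|=0.9050 |R(-0.82)|=0.5162 |R(-0.72)|=0.5392
Bisect:
  x_lo=-2.5353 |R|=1.6786  x_hi=-0.1559 |R|=0.8562
  mid=-1.34562 |R|=0.55973 →hi
  mid=-1.94046 |R|=0.94223 →hi
  mid=-2.23788 |R|=1.26618 →lo
  mid=-2.08917 |R|=1.09315 →lo
  mid=-2.01482 |R|=1.01493 →lo
  mid=-1.97764 |R|=0.97789 →hi
  mid=-1.99623 |R|=0.99624 →hi
  mid=-2.00552 |R|=1.00554 →lo
  mid=-2.00088 |R|=1.00088 →lo
  ...
  [-2.00000,-1.99986] ⇒ x*=-2.0000
Interval (-2.0000, 0).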